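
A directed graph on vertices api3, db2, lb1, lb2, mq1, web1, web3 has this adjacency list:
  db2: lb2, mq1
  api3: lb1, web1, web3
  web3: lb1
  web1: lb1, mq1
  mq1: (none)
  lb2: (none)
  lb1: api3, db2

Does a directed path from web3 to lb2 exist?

Yes

Explore from web3.
Distance 1: reach lb1.
Distance 2: reach api3, db2.
Distance 3: reach lb2, mq1, web1.
Found lb2.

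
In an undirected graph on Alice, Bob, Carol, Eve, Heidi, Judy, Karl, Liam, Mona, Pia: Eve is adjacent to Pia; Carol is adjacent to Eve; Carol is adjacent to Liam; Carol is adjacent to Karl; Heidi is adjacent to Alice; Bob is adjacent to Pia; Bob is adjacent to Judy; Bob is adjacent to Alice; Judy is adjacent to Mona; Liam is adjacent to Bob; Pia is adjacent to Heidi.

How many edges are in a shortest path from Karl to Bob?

Distance 0: Karl.
Distance 1: Carol.
Distance 2: Eve, Liam.
Distance 3: Bob, Pia — contains Bob.

3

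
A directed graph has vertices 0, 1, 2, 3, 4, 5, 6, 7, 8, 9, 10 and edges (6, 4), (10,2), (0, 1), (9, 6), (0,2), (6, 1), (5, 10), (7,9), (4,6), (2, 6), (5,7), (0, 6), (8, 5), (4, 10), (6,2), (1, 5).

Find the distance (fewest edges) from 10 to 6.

Distance 0: 10.
Distance 1: 2.
Distance 2: 6 — contains 6.

2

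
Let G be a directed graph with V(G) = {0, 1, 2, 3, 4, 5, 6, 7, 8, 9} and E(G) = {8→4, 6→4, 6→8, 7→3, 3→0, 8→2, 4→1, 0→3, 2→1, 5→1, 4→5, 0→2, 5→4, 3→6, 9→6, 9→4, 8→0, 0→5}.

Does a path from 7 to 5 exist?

Explore from 7.
Distance 1: reach 3.
Distance 2: reach 0, 6.
Distance 3: reach 2, 4, 5, 8.
Found 5.

Yes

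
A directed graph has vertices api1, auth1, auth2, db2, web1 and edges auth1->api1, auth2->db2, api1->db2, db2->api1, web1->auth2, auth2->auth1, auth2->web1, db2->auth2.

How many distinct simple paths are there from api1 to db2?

1

api1→db2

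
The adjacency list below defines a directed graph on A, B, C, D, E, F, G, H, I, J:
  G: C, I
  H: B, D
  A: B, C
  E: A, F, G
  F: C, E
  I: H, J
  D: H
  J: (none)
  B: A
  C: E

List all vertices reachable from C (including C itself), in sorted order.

Start at C.
Its neighbours: E.
Then their neighbours: A, F, G.
Then next layer: B, I.
Then next layer: H, J.
Then next layer: D.
Every vertex is now reached.

A, B, C, D, E, F, G, H, I, J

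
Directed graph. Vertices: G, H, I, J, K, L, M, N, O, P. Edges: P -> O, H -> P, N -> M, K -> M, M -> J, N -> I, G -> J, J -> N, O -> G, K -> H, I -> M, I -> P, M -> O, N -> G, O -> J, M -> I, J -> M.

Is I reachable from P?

Yes

Explore from P.
Distance 1: reach O.
Distance 2: reach G, J.
Distance 3: reach M, N.
Distance 4: reach I.
Found I.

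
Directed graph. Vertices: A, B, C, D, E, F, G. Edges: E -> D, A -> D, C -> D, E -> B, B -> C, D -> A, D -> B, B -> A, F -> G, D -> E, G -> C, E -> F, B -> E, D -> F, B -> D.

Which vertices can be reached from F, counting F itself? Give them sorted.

Start at F.
Its neighbours: G.
Then their neighbours: C.
Then next layer: D.
Then next layer: A, B, E.
Every vertex is now reached.

A, B, C, D, E, F, G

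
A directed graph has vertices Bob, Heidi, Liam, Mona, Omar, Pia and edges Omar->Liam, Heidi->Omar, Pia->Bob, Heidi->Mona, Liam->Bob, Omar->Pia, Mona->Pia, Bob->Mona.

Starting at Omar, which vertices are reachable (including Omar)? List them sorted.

Start at Omar.
Its neighbours: Liam, Pia.
Then their neighbours: Bob.
Then next layer: Mona.
Nothing further is reachable.

Bob, Liam, Mona, Omar, Pia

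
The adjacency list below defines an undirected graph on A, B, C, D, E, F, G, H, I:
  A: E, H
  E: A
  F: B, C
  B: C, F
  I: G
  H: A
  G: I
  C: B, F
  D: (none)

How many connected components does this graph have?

From A: component {A, E, H}.
From B: component {B, C, F}.
From D: component {D}.
From G: component {G, I}.
That's 4 components.

4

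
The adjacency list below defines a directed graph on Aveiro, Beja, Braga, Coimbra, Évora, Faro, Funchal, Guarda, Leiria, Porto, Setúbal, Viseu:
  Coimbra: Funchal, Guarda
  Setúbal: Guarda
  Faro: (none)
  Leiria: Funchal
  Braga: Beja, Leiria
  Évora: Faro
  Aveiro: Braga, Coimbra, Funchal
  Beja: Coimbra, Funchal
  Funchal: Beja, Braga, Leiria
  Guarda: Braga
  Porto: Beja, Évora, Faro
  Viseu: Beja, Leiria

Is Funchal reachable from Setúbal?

Explore from Setúbal.
Distance 1: reach Guarda.
Distance 2: reach Braga.
Distance 3: reach Beja, Leiria.
Distance 4: reach Coimbra, Funchal.
Found Funchal.

Yes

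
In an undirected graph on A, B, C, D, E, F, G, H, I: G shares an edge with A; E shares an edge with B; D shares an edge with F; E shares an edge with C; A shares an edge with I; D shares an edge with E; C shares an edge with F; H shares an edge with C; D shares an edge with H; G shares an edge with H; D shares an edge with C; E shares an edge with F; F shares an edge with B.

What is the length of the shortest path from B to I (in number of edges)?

6

Distance 0: B.
Distance 1: E, F.
Distance 2: C, D.
Distance 3: H.
Distance 4: G.
Distance 5: A.
Distance 6: I — contains I.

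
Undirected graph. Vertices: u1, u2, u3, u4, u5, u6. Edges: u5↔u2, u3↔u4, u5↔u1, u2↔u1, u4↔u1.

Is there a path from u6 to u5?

No

u6 has no edges, so nothing is reachable from it.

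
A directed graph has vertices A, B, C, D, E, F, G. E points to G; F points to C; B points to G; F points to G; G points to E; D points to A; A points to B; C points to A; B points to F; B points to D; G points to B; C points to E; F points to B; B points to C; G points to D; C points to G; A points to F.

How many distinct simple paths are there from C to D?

11

C→A→B→D
C→A→B→F→G→D
C→A→B→G→D
C→A→F→B→D
C→A→F→B→G→D
C→A→F→G→B→D
C→A→F→G→D
C→E→G→B→D
C→E→G→D
C→G→B→D
C→G→D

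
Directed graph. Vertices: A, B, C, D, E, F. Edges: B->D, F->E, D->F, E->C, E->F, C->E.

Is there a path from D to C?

Explore from D.
Distance 1: reach F.
Distance 2: reach E.
Distance 3: reach C.
Found C.

Yes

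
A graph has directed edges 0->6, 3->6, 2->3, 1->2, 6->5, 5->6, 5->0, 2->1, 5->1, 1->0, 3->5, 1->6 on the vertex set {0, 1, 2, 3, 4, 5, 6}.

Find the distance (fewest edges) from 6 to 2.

Distance 0: 6.
Distance 1: 5.
Distance 2: 0, 1.
Distance 3: 2 — contains 2.

3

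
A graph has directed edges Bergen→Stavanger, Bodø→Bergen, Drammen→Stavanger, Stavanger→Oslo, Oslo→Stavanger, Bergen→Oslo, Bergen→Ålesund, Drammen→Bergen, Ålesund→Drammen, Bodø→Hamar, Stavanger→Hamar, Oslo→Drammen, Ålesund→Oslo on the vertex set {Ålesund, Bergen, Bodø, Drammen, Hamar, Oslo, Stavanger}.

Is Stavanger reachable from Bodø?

Explore from Bodø.
Distance 1: reach Bergen, Hamar.
Distance 2: reach Ålesund, Oslo, Stavanger.
Found Stavanger.

Yes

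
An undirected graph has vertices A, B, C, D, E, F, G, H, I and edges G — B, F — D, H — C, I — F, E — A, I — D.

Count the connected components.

4

From A: component {A, E}.
From B: component {B, G}.
From C: component {C, H}.
From D: component {D, F, I}.
That's 4 components.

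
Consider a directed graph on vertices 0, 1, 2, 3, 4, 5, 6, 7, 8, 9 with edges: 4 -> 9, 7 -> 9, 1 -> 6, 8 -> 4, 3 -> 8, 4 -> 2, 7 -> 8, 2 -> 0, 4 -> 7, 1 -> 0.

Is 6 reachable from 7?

No

Explore from 7.
Distance 1: reach 8, 9.
Distance 2: reach 4.
Distance 3: reach 2.
Distance 4: reach 0.
The search from 7 is exhausted; no directed path reaches 6.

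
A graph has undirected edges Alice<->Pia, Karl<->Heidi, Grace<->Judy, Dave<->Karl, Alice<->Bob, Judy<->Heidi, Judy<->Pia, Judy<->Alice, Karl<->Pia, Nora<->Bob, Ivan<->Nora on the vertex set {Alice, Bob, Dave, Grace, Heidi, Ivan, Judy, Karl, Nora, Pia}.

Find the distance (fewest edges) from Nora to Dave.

Distance 0: Nora.
Distance 1: Bob, Ivan.
Distance 2: Alice.
Distance 3: Judy, Pia.
Distance 4: Grace, Heidi, Karl.
Distance 5: Dave — contains Dave.

5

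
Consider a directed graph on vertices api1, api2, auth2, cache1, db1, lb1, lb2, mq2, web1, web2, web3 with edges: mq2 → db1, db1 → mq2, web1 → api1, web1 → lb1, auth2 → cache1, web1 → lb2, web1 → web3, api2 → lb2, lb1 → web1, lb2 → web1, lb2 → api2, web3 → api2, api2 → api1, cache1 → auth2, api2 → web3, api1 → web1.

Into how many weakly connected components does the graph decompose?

From api1: component {api1, api2, lb1, lb2, web1, web3}.
From auth2: component {auth2, cache1}.
From db1: component {db1, mq2}.
From web2: component {web2}.
That's 4 components.

4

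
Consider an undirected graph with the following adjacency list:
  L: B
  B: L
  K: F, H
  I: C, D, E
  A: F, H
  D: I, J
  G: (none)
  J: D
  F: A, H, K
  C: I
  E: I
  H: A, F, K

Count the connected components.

4

From A: component {A, F, H, K}.
From B: component {B, L}.
From C: component {C, D, E, I, J}.
From G: component {G}.
That's 4 components.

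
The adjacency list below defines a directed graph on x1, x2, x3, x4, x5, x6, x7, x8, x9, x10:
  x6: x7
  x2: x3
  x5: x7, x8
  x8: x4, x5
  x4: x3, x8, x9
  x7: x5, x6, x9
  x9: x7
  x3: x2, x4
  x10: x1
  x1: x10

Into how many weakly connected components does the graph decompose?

2

From x1: component {x1, x10}.
From x2: component {x2, x3, x4, x5, x6, x7, x8, x9}.
That's 2 components.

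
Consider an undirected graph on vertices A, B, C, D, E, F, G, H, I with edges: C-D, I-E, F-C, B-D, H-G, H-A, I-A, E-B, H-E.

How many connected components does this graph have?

1

From A: component {A, B, C, D, E, F, G, H, I}.
That's 1 component.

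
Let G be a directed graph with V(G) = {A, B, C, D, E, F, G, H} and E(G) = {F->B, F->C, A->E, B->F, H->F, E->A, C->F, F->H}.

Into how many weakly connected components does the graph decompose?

4

From A: component {A, E}.
From B: component {B, C, F, H}.
From D: component {D}.
From G: component {G}.
That's 4 components.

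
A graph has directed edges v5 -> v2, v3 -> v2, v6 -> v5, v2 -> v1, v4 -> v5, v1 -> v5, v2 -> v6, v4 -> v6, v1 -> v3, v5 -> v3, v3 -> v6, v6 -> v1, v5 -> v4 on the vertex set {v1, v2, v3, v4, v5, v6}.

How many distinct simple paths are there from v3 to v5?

v3→v2→v1→v5
v3→v2→v6→v1→v5
v3→v2→v6→v5
v3→v6→v1→v5
v3→v6→v5

5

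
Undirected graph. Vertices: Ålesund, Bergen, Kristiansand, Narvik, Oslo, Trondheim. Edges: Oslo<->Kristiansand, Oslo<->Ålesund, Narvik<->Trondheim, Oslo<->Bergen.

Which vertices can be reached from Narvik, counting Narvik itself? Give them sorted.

Narvik, Trondheim

Start at Narvik.
Its neighbours: Trondheim.
Nothing further is reachable.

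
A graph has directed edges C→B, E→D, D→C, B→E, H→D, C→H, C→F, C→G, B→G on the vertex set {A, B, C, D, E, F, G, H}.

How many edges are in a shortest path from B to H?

Distance 0: B.
Distance 1: E, G.
Distance 2: D.
Distance 3: C.
Distance 4: F, H — contains H.

4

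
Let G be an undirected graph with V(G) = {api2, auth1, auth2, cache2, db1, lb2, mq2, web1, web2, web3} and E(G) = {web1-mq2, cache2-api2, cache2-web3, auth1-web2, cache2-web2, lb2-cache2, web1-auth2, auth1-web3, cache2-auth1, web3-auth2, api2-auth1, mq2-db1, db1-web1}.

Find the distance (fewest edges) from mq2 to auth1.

Distance 0: mq2.
Distance 1: db1, web1.
Distance 2: auth2.
Distance 3: web3.
Distance 4: auth1, cache2 — contains auth1.

4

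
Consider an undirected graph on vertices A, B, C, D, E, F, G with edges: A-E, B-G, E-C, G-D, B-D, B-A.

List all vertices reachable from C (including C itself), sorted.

A, B, C, D, E, G

Start at C.
Its neighbours: E.
Then their neighbours: A.
Then next layer: B.
Then next layer: D, G.
Nothing further is reachable.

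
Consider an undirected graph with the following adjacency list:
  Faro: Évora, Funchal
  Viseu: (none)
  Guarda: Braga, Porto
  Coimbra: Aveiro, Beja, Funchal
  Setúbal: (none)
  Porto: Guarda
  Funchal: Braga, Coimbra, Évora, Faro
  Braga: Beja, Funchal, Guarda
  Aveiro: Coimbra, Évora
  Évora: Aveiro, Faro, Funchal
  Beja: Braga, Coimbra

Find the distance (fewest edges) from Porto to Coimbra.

Distance 0: Porto.
Distance 1: Guarda.
Distance 2: Braga.
Distance 3: Beja, Funchal.
Distance 4: Coimbra, Évora, Faro — contains Coimbra.

4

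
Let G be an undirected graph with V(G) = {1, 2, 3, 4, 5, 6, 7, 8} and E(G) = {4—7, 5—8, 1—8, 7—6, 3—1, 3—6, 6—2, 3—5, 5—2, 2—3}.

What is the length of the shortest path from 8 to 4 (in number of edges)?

5

Distance 0: 8.
Distance 1: 1, 5.
Distance 2: 2, 3.
Distance 3: 6.
Distance 4: 7.
Distance 5: 4 — contains 4.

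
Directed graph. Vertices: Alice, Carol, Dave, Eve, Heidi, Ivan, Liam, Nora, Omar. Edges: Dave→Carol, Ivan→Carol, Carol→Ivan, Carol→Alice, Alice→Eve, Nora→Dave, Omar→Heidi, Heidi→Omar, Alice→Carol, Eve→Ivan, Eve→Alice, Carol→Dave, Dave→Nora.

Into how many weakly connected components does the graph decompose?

3

From Alice: component {Alice, Carol, Dave, Eve, Ivan, Nora}.
From Heidi: component {Heidi, Omar}.
From Liam: component {Liam}.
That's 3 components.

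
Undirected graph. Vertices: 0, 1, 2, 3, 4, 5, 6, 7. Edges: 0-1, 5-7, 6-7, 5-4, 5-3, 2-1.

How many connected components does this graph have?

2

From 0: component {0, 1, 2}.
From 3: component {3, 4, 5, 6, 7}.
That's 2 components.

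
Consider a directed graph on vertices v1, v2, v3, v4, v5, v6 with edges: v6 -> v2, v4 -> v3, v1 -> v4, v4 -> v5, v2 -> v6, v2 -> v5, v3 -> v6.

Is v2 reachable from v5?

No

v5 has no outgoing edges, so nothing is reachable from it.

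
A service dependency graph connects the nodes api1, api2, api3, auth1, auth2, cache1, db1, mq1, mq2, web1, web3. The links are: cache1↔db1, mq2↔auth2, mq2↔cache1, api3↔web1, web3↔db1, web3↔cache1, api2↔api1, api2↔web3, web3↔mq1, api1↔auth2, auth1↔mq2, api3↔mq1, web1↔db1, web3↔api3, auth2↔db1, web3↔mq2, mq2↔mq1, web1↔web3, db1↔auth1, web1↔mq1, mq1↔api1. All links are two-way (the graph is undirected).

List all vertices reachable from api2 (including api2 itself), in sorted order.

api1, api2, api3, auth1, auth2, cache1, db1, mq1, mq2, web1, web3

Start at api2.
Its neighbours: api1, web3.
Then their neighbours: api3, auth2, cache1, db1, mq1, mq2, web1.
Then next layer: auth1.
Every vertex is now reached.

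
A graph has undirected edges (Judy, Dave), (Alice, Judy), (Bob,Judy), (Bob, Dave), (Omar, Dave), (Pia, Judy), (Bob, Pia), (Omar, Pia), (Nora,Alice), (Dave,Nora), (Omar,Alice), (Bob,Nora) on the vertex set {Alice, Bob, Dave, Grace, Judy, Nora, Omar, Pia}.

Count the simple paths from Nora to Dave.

Nora–Alice–Judy–Bob–Dave
Nora–Alice–Judy–Bob–Pia–Omar–Dave
Nora–Alice–Judy–Dave
Nora–Alice–Judy–Pia–Bob–Dave
Nora–Alice–Judy–Pia–Omar–Dave
Nora–Alice–Omar–Dave
Nora–Alice–Omar–Pia–Bob–Dave
Nora–Alice–Omar–Pia–Bob–Judy–Dave
... and 11 more.

19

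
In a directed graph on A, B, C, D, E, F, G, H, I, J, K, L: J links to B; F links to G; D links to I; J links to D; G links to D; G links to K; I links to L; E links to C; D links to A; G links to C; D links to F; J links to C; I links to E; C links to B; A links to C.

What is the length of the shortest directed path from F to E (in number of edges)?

Distance 0: F.
Distance 1: G.
Distance 2: C, D, K.
Distance 3: A, B, I.
Distance 4: E, L — contains E.

4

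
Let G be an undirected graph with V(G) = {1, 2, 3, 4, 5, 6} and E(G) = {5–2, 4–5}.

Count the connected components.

4

From 1: component {1}.
From 2: component {2, 4, 5}.
From 3: component {3}.
From 6: component {6}.
That's 4 components.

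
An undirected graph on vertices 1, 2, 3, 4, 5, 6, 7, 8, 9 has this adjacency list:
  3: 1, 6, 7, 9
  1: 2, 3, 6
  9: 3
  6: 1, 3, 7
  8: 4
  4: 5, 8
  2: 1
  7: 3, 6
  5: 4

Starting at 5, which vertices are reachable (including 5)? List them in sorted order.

Start at 5.
Its neighbours: 4.
Then their neighbours: 8.
Nothing further is reachable.

4, 5, 8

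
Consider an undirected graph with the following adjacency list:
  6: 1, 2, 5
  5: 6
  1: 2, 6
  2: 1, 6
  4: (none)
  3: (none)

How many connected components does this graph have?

3

From 1: component {1, 2, 5, 6}.
From 3: component {3}.
From 4: component {4}.
That's 3 components.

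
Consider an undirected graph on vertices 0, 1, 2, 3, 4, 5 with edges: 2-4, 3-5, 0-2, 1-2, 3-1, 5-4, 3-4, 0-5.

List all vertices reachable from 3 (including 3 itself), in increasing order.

0, 1, 2, 3, 4, 5

Start at 3.
Its neighbours: 1, 4, 5.
Then their neighbours: 0, 2.
Every vertex is now reached.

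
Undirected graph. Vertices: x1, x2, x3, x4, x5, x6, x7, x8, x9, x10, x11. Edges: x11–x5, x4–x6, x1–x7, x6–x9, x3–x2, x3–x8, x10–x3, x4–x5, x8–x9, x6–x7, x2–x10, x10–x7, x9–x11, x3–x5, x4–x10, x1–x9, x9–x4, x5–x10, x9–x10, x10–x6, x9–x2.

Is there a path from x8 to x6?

Explore from x8.
Distance 1: reach x3, x9.
Distance 2: reach x1, x2, x4, x5, x6, x10, x11.
Found x6.

Yes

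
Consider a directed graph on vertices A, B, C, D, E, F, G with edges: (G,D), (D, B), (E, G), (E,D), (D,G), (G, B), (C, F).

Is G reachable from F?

F has no outgoing edges, so nothing is reachable from it.

No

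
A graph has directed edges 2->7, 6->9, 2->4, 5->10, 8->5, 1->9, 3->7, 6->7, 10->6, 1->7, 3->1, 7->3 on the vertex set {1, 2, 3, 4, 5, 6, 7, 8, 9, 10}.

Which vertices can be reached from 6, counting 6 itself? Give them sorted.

1, 3, 6, 7, 9

Start at 6.
Its neighbours: 7, 9.
Then their neighbours: 3.
Then next layer: 1.
Nothing further is reachable.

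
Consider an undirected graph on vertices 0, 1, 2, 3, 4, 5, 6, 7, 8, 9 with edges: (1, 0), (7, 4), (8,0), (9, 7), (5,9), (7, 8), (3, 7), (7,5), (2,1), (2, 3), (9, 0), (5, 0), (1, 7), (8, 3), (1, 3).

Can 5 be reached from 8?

Explore from 8.
Distance 1: reach 0, 3, 7.
Distance 2: reach 1, 2, 4, 5, 9.
Found 5.

Yes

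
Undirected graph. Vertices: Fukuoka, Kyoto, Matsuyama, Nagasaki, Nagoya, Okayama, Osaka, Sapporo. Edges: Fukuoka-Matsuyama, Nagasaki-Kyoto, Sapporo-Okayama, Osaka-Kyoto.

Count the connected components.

4

From Fukuoka: component {Fukuoka, Matsuyama}.
From Kyoto: component {Kyoto, Nagasaki, Osaka}.
From Nagoya: component {Nagoya}.
From Okayama: component {Okayama, Sapporo}.
That's 4 components.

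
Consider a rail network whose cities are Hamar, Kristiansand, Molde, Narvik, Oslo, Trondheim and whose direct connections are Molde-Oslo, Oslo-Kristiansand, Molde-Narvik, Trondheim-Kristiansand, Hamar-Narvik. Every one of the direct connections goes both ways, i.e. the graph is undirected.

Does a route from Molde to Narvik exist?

Explore from Molde.
Distance 1: reach Narvik, Oslo.
Found Narvik.

Yes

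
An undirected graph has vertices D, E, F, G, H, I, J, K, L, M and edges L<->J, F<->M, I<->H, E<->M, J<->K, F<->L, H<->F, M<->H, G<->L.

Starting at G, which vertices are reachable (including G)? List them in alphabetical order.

Start at G.
Its neighbours: L.
Then their neighbours: F, J.
Then next layer: H, K, M.
Then next layer: E, I.
Nothing further is reachable.

E, F, G, H, I, J, K, L, M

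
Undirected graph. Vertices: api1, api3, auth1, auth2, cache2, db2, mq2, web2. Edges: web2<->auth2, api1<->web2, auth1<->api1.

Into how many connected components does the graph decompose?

From api1: component {api1, auth1, auth2, web2}.
From api3: component {api3}.
From cache2: component {cache2}.
From db2: component {db2}.
From mq2: component {mq2}.
That's 5 components.

5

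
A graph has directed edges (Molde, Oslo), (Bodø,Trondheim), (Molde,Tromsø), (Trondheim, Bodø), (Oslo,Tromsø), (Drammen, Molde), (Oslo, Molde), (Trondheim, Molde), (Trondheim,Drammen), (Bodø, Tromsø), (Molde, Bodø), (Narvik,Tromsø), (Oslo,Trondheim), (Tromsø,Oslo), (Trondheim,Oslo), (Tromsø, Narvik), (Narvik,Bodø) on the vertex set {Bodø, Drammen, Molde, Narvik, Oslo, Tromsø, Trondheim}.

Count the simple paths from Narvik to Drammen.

4

Narvik→Bodø→Tromsø→Oslo→Trondheim→Drammen
Narvik→Bodø→Trondheim→Drammen
Narvik→Tromsø→Oslo→Molde→Bodø→Trondheim→Drammen
Narvik→Tromsø→Oslo→Trondheim→Drammen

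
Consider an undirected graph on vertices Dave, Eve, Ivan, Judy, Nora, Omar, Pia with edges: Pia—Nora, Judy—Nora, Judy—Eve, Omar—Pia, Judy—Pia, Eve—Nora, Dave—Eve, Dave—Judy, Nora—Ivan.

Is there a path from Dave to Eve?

Yes

Explore from Dave.
Distance 1: reach Eve, Judy.
Found Eve.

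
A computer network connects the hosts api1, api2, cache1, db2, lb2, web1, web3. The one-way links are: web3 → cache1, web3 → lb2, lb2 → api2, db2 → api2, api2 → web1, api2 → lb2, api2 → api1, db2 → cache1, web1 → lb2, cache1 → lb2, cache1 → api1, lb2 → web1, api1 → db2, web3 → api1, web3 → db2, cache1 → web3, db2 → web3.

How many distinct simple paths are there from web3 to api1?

web3→api1
web3→cache1→api1
web3→cache1→lb2→api2→api1
web3→db2→api2→api1
web3→db2→cache1→api1
web3→db2→cache1→lb2→api2→api1
web3→lb2→api2→api1

7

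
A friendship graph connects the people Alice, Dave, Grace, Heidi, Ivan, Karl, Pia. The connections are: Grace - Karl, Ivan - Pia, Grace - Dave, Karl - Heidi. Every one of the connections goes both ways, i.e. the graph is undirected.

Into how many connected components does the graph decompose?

3

From Alice: component {Alice}.
From Dave: component {Dave, Grace, Heidi, Karl}.
From Ivan: component {Ivan, Pia}.
That's 3 components.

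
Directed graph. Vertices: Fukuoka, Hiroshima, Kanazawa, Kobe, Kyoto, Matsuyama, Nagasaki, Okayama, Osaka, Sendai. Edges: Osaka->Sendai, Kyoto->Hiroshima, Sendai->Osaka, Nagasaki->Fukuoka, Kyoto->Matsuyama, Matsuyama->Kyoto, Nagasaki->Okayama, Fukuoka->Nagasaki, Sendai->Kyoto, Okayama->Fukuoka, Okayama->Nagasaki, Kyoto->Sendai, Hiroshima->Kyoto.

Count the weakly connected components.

From Fukuoka: component {Fukuoka, Nagasaki, Okayama}.
From Hiroshima: component {Hiroshima, Kyoto, Matsuyama, Osaka, Sendai}.
From Kanazawa: component {Kanazawa}.
From Kobe: component {Kobe}.
That's 4 components.

4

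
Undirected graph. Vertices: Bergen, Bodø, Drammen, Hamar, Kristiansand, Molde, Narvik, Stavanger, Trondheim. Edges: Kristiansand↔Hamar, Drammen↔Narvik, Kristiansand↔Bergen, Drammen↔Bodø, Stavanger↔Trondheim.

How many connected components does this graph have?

From Bergen: component {Bergen, Hamar, Kristiansand}.
From Bodø: component {Bodø, Drammen, Narvik}.
From Molde: component {Molde}.
From Stavanger: component {Stavanger, Trondheim}.
That's 4 components.

4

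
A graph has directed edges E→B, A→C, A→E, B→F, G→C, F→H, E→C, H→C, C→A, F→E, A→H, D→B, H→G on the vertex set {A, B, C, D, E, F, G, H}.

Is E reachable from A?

Yes

Explore from A.
Distance 1: reach C, E, H.
Found E.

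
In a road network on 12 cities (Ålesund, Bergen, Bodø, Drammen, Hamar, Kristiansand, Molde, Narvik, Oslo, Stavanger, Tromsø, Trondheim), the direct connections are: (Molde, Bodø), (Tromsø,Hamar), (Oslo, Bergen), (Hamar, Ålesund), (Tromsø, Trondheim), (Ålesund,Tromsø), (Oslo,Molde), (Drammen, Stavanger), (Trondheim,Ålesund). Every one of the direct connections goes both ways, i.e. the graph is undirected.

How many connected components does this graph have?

From Ålesund: component {Ålesund, Hamar, Tromsø, Trondheim}.
From Bergen: component {Bergen, Bodø, Molde, Oslo}.
From Drammen: component {Drammen, Stavanger}.
From Kristiansand: component {Kristiansand}.
From Narvik: component {Narvik}.
That's 5 components.

5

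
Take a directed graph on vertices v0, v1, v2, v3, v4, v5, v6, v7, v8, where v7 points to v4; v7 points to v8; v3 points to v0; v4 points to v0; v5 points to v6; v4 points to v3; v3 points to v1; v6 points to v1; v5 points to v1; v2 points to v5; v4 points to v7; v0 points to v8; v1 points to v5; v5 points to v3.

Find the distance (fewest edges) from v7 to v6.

5

Distance 0: v7.
Distance 1: v4, v8.
Distance 2: v0, v3.
Distance 3: v1.
Distance 4: v5.
Distance 5: v6 — contains v6.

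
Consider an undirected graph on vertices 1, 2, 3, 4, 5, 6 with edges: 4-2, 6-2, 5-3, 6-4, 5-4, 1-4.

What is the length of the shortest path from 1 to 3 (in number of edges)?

3

Distance 0: 1.
Distance 1: 4.
Distance 2: 2, 5, 6.
Distance 3: 3 — contains 3.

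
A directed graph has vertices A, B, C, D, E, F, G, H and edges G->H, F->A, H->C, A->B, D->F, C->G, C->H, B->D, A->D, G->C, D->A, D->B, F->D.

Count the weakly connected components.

3

From A: component {A, B, D, F}.
From C: component {C, G, H}.
From E: component {E}.
That's 3 components.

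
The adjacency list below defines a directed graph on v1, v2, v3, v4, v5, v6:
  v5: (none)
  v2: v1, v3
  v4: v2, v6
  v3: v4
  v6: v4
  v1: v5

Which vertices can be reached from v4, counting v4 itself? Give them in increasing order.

Start at v4.
Its neighbours: v2, v6.
Then their neighbours: v1, v3.
Then next layer: v5.
Every vertex is now reached.

v1, v2, v3, v4, v5, v6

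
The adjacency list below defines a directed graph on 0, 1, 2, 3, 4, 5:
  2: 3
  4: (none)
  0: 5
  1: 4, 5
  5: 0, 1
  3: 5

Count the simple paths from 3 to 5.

3→5

1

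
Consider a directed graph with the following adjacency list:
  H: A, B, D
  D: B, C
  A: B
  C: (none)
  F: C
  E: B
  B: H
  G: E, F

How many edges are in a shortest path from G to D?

Distance 0: G.
Distance 1: E, F.
Distance 2: B, C.
Distance 3: H.
Distance 4: A, D — contains D.

4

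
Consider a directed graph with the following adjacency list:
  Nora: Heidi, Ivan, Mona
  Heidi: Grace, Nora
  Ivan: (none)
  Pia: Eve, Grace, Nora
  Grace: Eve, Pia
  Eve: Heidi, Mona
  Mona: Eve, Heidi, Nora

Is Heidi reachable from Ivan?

Ivan has no outgoing edges, so nothing is reachable from it.

No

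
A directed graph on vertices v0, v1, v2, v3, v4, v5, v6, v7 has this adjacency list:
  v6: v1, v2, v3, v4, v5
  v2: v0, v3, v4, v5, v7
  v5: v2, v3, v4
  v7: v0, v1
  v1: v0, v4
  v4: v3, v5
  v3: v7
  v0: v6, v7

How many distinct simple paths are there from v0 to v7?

v0→v6→v1→v4→v3→v7
v0→v6→v1→v4→v5→v2→v3→v7
v0→v6→v1→v4→v5→v2→v7
v0→v6→v1→v4→v5→v3→v7
v0→v6→v2→v3→v7
v0→v6→v2→v4→v3→v7
v0→v6→v2→v4→v5→v3→v7
v0→v6→v2→v5→v3→v7
... and 13 more.

21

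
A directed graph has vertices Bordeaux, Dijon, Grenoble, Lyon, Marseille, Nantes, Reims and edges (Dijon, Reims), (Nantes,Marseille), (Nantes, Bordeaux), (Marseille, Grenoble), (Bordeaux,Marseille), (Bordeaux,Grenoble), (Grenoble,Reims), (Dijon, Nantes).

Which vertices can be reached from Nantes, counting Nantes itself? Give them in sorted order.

Start at Nantes.
Its neighbours: Bordeaux, Marseille.
Then their neighbours: Grenoble.
Then next layer: Reims.
Nothing further is reachable.

Bordeaux, Grenoble, Marseille, Nantes, Reims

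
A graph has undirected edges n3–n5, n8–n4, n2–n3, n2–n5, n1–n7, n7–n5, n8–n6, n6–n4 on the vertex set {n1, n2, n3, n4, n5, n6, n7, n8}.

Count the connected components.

From n1: component {n1, n2, n3, n5, n7}.
From n4: component {n4, n6, n8}.
That's 2 components.

2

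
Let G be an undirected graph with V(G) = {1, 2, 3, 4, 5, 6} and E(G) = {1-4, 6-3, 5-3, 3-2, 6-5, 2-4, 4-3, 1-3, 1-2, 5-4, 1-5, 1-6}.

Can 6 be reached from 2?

Explore from 2.
Distance 1: reach 1, 3, 4.
Distance 2: reach 5, 6.
Found 6.

Yes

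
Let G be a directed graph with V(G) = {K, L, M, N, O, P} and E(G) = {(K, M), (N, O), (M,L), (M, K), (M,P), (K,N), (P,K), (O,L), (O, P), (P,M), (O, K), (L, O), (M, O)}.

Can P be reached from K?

Explore from K.
Distance 1: reach M, N.
Distance 2: reach L, O, P.
Found P.

Yes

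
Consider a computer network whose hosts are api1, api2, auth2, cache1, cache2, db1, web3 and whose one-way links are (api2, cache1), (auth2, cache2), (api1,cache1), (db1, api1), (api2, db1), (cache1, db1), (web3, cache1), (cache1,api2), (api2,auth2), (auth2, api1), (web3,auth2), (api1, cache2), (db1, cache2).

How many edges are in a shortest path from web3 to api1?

2

Distance 0: web3.
Distance 1: auth2, cache1.
Distance 2: api1, api2, cache2, db1 — contains api1.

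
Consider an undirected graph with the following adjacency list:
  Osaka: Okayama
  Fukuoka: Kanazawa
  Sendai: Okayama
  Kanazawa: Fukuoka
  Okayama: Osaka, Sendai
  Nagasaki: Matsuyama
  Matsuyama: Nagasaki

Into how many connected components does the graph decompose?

3

From Fukuoka: component {Fukuoka, Kanazawa}.
From Matsuyama: component {Matsuyama, Nagasaki}.
From Okayama: component {Okayama, Osaka, Sendai}.
That's 3 components.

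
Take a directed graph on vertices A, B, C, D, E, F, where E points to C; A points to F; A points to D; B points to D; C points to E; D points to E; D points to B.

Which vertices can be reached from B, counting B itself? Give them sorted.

B, C, D, E

Start at B.
Its neighbours: D.
Then their neighbours: E.
Then next layer: C.
Nothing further is reachable.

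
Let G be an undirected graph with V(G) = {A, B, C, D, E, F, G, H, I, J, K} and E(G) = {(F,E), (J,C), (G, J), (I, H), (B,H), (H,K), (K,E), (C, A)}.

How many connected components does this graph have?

3

From A: component {A, C, G, J}.
From B: component {B, E, F, H, I, K}.
From D: component {D}.
That's 3 components.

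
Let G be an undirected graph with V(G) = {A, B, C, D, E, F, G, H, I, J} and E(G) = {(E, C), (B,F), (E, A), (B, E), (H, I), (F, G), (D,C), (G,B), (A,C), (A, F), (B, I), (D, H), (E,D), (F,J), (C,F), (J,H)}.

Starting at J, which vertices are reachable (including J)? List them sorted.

Start at J.
Its neighbours: F, H.
Then their neighbours: A, B, C, D, G, I.
Then next layer: E.
Every vertex is now reached.

A, B, C, D, E, F, G, H, I, J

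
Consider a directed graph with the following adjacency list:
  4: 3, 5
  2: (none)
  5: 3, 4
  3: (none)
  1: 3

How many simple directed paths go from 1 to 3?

1→3

1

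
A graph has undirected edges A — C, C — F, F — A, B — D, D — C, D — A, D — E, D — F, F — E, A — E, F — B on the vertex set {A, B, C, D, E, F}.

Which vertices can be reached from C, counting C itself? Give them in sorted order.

Start at C.
Its neighbours: A, D, F.
Then their neighbours: B, E.
Every vertex is now reached.

A, B, C, D, E, F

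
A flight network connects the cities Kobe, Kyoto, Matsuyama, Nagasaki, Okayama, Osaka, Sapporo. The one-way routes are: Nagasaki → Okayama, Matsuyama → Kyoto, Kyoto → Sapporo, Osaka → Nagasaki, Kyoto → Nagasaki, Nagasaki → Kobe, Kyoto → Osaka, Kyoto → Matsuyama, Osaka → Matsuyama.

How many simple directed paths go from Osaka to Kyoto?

1

Osaka→Matsuyama→Kyoto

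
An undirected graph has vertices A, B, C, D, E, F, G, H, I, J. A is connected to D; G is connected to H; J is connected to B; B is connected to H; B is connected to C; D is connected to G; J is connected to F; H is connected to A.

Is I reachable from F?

No

Explore from F.
Distance 1: reach J.
Distance 2: reach B.
Distance 3: reach C, H.
Distance 4: reach A, G.
Distance 5: reach D.
The search is exhausted without reaching I; it lies in a different component.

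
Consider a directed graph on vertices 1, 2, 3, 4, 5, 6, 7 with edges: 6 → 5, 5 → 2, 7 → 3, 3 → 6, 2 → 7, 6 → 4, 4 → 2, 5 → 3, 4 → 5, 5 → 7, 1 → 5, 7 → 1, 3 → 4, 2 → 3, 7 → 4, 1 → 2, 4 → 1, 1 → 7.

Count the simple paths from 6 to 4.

6→4
6→5→2→3→4
6→5→2→7→3→4
6→5→2→7→4
6→5→3→4
6→5→7→1→2→3→4
6→5→7→3→4
6→5→7→4

8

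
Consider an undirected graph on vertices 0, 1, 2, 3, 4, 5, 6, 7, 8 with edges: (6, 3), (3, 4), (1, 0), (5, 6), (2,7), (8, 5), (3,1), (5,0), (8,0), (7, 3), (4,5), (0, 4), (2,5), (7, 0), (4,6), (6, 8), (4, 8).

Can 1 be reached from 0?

Explore from 0.
Distance 1: reach 1, 4, 5, 7, 8.
Found 1.

Yes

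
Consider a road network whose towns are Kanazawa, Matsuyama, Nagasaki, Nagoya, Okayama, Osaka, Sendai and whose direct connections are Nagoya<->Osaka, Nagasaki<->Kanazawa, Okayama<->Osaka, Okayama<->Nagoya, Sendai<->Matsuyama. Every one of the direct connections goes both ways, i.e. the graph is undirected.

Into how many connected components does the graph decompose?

From Kanazawa: component {Kanazawa, Nagasaki}.
From Matsuyama: component {Matsuyama, Sendai}.
From Nagoya: component {Nagoya, Okayama, Osaka}.
That's 3 components.

3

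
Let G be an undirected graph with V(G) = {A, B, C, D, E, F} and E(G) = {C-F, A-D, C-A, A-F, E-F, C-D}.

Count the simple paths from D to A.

3

D–A
D–C–A
D–C–F–A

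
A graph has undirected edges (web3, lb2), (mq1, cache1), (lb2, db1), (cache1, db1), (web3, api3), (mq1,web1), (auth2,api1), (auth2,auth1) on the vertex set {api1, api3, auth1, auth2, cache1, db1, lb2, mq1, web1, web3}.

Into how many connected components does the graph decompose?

2

From api1: component {api1, auth1, auth2}.
From api3: component {api3, cache1, db1, lb2, mq1, web1, web3}.
That's 2 components.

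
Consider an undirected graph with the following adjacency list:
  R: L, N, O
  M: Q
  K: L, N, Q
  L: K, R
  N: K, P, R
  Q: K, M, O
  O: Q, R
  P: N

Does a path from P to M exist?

Yes

Explore from P.
Distance 1: reach N.
Distance 2: reach K, R.
Distance 3: reach L, O, Q.
Distance 4: reach M.
Found M.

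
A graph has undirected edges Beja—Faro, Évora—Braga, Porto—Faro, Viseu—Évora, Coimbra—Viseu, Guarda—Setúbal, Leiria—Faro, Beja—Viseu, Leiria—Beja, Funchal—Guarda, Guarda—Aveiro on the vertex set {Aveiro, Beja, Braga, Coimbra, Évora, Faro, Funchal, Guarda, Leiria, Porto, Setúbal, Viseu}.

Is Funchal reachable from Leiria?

Explore from Leiria.
Distance 1: reach Beja, Faro.
Distance 2: reach Porto, Viseu.
Distance 3: reach Coimbra, Évora.
Distance 4: reach Braga.
The search is exhausted without reaching Funchal; it lies in a different component.

No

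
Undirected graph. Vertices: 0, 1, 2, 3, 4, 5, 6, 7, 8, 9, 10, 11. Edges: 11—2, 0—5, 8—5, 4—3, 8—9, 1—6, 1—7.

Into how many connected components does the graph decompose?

From 0: component {0, 5, 8, 9}.
From 1: component {1, 6, 7}.
From 2: component {2, 11}.
From 3: component {3, 4}.
From 10: component {10}.
That's 5 components.

5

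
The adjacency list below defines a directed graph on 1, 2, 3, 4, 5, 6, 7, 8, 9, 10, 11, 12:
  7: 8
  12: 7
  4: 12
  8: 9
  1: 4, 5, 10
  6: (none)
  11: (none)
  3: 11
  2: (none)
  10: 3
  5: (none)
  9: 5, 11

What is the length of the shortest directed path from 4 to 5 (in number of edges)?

5

Distance 0: 4.
Distance 1: 12.
Distance 2: 7.
Distance 3: 8.
Distance 4: 9.
Distance 5: 5, 11 — contains 5.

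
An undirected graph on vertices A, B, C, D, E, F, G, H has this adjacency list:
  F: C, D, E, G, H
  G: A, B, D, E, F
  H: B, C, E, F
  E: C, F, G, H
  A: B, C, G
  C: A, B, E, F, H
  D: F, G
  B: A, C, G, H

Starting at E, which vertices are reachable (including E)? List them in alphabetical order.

A, B, C, D, E, F, G, H

Start at E.
Its neighbours: C, F, G, H.
Then their neighbours: A, B, D.
Every vertex is now reached.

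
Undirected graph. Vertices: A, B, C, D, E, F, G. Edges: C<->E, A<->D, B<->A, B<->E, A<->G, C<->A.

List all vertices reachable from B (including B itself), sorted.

Start at B.
Its neighbours: A, E.
Then their neighbours: C, D, G.
Nothing further is reachable.

A, B, C, D, E, G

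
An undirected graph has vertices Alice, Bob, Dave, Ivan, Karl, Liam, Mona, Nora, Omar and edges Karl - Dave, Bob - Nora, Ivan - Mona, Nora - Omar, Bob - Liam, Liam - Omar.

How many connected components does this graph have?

4

From Alice: component {Alice}.
From Bob: component {Bob, Liam, Nora, Omar}.
From Dave: component {Dave, Karl}.
From Ivan: component {Ivan, Mona}.
That's 4 components.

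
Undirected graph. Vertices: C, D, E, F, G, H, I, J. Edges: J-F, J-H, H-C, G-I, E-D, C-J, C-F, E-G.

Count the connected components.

From C: component {C, F, H, J}.
From D: component {D, E, G, I}.
That's 2 components.

2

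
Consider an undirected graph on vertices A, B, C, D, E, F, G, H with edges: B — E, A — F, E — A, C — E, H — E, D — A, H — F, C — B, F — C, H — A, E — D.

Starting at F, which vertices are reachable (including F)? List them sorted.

Start at F.
Its neighbours: A, C, H.
Then their neighbours: B, D, E.
Nothing further is reachable.

A, B, C, D, E, F, H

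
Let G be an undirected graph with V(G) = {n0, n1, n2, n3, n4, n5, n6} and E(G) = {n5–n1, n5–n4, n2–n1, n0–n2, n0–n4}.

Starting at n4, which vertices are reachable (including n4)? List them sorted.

Start at n4.
Its neighbours: n0, n5.
Then their neighbours: n1, n2.
Nothing further is reachable.

n0, n1, n2, n4, n5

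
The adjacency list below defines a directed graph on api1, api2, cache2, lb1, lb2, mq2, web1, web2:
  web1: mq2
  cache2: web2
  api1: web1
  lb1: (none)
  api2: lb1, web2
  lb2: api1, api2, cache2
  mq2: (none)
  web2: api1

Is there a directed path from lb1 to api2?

No

lb1 has no outgoing edges, so nothing is reachable from it.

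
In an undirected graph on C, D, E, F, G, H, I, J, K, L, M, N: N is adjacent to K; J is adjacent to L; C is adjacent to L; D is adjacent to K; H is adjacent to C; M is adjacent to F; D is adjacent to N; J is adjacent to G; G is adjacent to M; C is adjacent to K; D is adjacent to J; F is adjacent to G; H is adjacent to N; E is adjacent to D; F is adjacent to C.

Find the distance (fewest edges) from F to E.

4

Distance 0: F.
Distance 1: C, G, M.
Distance 2: H, J, K, L.
Distance 3: D, N.
Distance 4: E — contains E.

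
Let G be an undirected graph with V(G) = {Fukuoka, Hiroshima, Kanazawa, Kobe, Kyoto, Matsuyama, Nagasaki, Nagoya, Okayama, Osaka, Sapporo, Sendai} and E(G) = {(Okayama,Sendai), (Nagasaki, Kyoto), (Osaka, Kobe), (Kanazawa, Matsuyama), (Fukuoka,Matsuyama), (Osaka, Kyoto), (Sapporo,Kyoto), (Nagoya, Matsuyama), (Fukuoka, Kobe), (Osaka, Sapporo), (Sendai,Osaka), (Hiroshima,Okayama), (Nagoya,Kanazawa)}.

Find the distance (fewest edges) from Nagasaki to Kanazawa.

Distance 0: Nagasaki.
Distance 1: Kyoto.
Distance 2: Osaka, Sapporo.
Distance 3: Kobe, Sendai.
Distance 4: Fukuoka, Okayama.
Distance 5: Hiroshima, Matsuyama.
Distance 6: Kanazawa, Nagoya — contains Kanazawa.

6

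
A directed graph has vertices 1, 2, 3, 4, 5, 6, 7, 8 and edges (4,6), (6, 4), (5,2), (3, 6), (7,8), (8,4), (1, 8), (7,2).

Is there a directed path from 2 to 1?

No

2 has no outgoing edges, so nothing is reachable from it.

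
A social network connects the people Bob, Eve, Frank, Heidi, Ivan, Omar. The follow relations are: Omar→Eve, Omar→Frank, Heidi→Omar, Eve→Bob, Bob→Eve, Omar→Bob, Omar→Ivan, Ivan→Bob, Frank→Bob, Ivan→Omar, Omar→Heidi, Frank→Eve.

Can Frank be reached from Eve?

No

Explore from Eve.
Distance 1: reach Bob.
The search from Eve is exhausted; no directed path reaches Frank.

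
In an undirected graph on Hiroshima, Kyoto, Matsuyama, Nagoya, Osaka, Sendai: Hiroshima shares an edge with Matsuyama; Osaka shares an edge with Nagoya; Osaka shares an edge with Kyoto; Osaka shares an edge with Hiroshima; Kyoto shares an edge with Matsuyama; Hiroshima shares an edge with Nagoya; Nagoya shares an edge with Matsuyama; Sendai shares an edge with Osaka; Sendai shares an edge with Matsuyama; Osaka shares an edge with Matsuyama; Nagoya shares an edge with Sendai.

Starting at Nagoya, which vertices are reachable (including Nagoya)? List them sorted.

Start at Nagoya.
Its neighbours: Hiroshima, Matsuyama, Osaka, Sendai.
Then their neighbours: Kyoto.
Every vertex is now reached.

Hiroshima, Kyoto, Matsuyama, Nagoya, Osaka, Sendai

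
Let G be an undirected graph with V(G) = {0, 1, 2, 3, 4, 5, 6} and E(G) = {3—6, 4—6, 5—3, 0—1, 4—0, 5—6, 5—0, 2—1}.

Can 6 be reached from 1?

Explore from 1.
Distance 1: reach 0, 2.
Distance 2: reach 4, 5.
Distance 3: reach 3, 6.
Found 6.

Yes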